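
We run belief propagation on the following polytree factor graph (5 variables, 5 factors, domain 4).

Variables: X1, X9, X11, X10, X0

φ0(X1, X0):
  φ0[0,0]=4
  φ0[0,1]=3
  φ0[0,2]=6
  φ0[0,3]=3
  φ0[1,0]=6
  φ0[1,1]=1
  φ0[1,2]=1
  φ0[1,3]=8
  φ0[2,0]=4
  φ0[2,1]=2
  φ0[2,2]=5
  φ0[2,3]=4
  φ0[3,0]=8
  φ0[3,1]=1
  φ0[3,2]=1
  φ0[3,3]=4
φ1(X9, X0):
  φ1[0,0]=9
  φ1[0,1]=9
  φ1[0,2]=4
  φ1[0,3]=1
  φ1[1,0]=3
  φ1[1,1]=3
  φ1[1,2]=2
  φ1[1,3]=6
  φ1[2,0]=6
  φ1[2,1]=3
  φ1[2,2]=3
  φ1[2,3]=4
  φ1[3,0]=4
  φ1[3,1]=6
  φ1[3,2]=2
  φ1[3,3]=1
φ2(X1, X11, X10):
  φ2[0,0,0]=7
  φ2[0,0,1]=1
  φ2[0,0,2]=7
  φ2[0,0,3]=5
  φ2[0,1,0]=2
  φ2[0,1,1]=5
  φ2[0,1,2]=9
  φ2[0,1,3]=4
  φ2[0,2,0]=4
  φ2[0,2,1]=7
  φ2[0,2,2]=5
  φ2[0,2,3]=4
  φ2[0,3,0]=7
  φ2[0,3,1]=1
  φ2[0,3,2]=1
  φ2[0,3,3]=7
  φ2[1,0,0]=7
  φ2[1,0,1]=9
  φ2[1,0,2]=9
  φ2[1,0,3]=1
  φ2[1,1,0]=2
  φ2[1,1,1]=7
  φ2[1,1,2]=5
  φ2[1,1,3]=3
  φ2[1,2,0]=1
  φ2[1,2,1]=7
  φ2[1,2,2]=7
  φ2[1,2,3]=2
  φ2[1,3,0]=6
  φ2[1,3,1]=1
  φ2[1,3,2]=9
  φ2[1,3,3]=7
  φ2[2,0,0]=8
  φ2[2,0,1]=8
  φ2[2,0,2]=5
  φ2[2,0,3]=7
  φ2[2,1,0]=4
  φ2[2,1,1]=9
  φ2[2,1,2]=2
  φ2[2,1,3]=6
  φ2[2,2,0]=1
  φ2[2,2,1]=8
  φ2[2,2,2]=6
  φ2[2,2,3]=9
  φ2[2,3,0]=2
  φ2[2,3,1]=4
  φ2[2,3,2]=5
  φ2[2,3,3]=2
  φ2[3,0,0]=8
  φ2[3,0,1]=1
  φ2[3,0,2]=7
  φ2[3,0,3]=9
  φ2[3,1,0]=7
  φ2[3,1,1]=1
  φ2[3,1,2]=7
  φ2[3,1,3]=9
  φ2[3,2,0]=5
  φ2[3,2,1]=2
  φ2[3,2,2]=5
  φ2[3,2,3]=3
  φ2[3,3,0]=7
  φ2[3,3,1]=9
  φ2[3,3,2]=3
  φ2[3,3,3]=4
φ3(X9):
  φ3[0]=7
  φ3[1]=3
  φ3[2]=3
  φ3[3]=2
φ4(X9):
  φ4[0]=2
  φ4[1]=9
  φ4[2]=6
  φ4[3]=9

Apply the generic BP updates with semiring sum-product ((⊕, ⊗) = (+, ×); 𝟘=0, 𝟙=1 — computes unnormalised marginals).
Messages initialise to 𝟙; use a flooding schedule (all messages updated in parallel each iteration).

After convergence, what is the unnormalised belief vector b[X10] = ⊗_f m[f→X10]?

b[X10] = [366297, 373225, 435274, 380932]

init: all messages = 𝟙 over 4 values
r1 m[φ0→X1] = [16, 16, 15, 14]
r1 m[φ0→X0] = [22, 7, 13, 19]
r1 m[φ1→X9] = [23, 14, 16, 13]
r1 m[φ1→X0] = [22, 21, 11, 12]
r1 m[φ2→X1] = [76, 83, 86, 87]
r1 m[φ2→X11] = [99, 82, 76, 75]
r1 m[φ2→X10] = [78, 80, 92, 82]
r1 m[φ3→X9] = [7, 3, 3, 2]
r1 m[φ4→X9] = [2, 9, 6, 9]
r1 m[X1→φ0] = [1, 1, 1, 1]
r1 m[X1→φ2] = [1, 1, 1, 1]
r1 m[X9→φ1] = [1, 1, 1, 1]
r1 m[X9→φ3] = [1, 1, 1, 1]
r1 m[X9→φ4] = [1, 1, 1, 1]
r1 m[X11→φ2] = [1, 1, 1, 1]
r1 m[X10→φ2] = [1, 1, 1, 1]
r1 m[X0→φ0] = [1, 1, 1, 1]
r1 m[X0→φ1] = [1, 1, 1, 1]
r2 m[φ0→X1] = [16, 16, 15, 14]
r2 m[φ0→X0] = [22, 7, 13, 19]
r2 m[φ1→X9] = [23, 14, 16, 13]
r2 m[φ1→X0] = [22, 21, 11, 12]
r2 m[φ2→X1] = [76, 83, 86, 87]
r2 m[φ2→X11] = [99, 82, 76, 75]
r2 m[φ2→X10] = [78, 80, 92, 82]
r2 m[φ3→X9] = [7, 3, 3, 2]
r2 m[φ4→X9] = [2, 9, 6, 9]
r2 m[X1→φ0] = [76, 83, 86, 87]
r2 m[X1→φ2] = [16, 16, 15, 14]
r2 m[X9→φ1] = [14, 27, 18, 18]
r2 m[X9→φ3] = [46, 126, 96, 117]
r2 m[X9→φ4] = [161, 42, 48, 26]
r2 m[X11→φ2] = [1, 1, 1, 1]
r2 m[X10→φ2] = [1, 1, 1, 1]
r2 m[X0→φ0] = [22, 21, 11, 12]
r2 m[X0→φ1] = [22, 7, 13, 19]
r3 m[φ0→X1] = [253, 260, 233, 256]
r3 m[φ0→X0] = [1842, 570, 1056, 1584]
r3 m[φ1→X9] = [332, 227, 268, 175]
r3 m[φ1→X0] = [387, 369, 200, 266]
r3 m[φ2→X1] = [76, 83, 86, 87]
r3 m[φ2→X11] = [1506, 1243, 1162, 1141]
r3 m[φ2→X10] = [1179, 1225, 1410, 1238]
r3 m[φ3→X9] = [7, 3, 3, 2]
r3 m[φ4→X9] = [2, 9, 6, 9]
r3 m[X1→φ0] = [76, 83, 86, 87]
r3 m[X1→φ2] = [16, 16, 15, 14]
r3 m[X9→φ1] = [14, 27, 18, 18]
r3 m[X9→φ3] = [46, 126, 96, 117]
r3 m[X9→φ4] = [161, 42, 48, 26]
r3 m[X11→φ2] = [1, 1, 1, 1]
r3 m[X10→φ2] = [1, 1, 1, 1]
r3 m[X0→φ0] = [22, 21, 11, 12]
r3 m[X0→φ1] = [22, 7, 13, 19]
r4 m[φ0→X1] = [253, 260, 233, 256]
r4 m[φ0→X0] = [1842, 570, 1056, 1584]
r4 m[φ1→X9] = [332, 227, 268, 175]
r4 m[φ1→X0] = [387, 369, 200, 266]
r4 m[φ2→X1] = [76, 83, 86, 87]
r4 m[φ2→X11] = [1506, 1243, 1162, 1141]
r4 m[φ2→X10] = [1179, 1225, 1410, 1238]
r4 m[φ3→X9] = [7, 3, 3, 2]
r4 m[φ4→X9] = [2, 9, 6, 9]
r4 m[X1→φ0] = [76, 83, 86, 87]
r4 m[X1→φ2] = [253, 260, 233, 256]
r4 m[X9→φ1] = [14, 27, 18, 18]
r4 m[X9→φ3] = [664, 2043, 1608, 1575]
r4 m[X9→φ4] = [2324, 681, 804, 350]
r4 m[X11→φ2] = [1, 1, 1, 1]
r4 m[X10→φ2] = [1, 1, 1, 1]
r4 m[X0→φ0] = [387, 369, 200, 266]
r4 m[X0→φ1] = [1842, 570, 1056, 1584]
r5 m[φ0→X1] = [4653, 5019, 4350, 4729]
r5 m[φ0→X0] = [1842, 570, 1056, 1584]
r5 m[φ1→X9] = [27516, 18852, 22266, 14484]
r5 m[φ1→X0] = [387, 369, 200, 266]
r5 m[φ2→X1] = [76, 83, 86, 87]
r5 m[φ2→X11] = [24744, 20517, 18912, 18945]
r5 m[φ2→X10] = [19627, 19867, 23192, 20432]
r5 m[φ3→X9] = [7, 3, 3, 2]
r5 m[φ4→X9] = [2, 9, 6, 9]
r5 m[X1→φ0] = [76, 83, 86, 87]
r5 m[X1→φ2] = [253, 260, 233, 256]
r5 m[X9→φ1] = [14, 27, 18, 18]
r5 m[X9→φ3] = [664, 2043, 1608, 1575]
r5 m[X9→φ4] = [2324, 681, 804, 350]
r5 m[X11→φ2] = [1, 1, 1, 1]
r5 m[X10→φ2] = [1, 1, 1, 1]
r5 m[X0→φ0] = [387, 369, 200, 266]
r5 m[X0→φ1] = [1842, 570, 1056, 1584]
r6 m[φ0→X1] = [4653, 5019, 4350, 4729]
r6 m[φ0→X0] = [1842, 570, 1056, 1584]
r6 m[φ1→X9] = [27516, 18852, 22266, 14484]
r6 m[φ1→X0] = [387, 369, 200, 266]
r6 m[φ2→X1] = [76, 83, 86, 87]
r6 m[φ2→X11] = [24744, 20517, 18912, 18945]
r6 m[φ2→X10] = [19627, 19867, 23192, 20432]
r6 m[φ3→X9] = [7, 3, 3, 2]
r6 m[φ4→X9] = [2, 9, 6, 9]
r6 m[X1→φ0] = [76, 83, 86, 87]
r6 m[X1→φ2] = [4653, 5019, 4350, 4729]
r6 m[X9→φ1] = [14, 27, 18, 18]
r6 m[X9→φ3] = [55032, 169668, 133596, 130356]
r6 m[X9→φ4] = [192612, 56556, 66798, 28968]
r6 m[X11→φ2] = [1, 1, 1, 1]
r6 m[X10→φ2] = [1, 1, 1, 1]
r6 m[X0→φ0] = [387, 369, 200, 266]
r6 m[X0→φ1] = [1842, 570, 1056, 1584]
r7 m[φ0→X1] = [4653, 5019, 4350, 4729]
r7 m[φ0→X0] = [1842, 570, 1056, 1584]
r7 m[φ1→X9] = [27516, 18852, 22266, 14484]
r7 m[φ1→X0] = [387, 369, 200, 266]
r7 m[φ2→X1] = [76, 83, 86, 87]
r7 m[φ2→X11] = [463579, 383229, 353718, 355202]
r7 m[φ2→X10] = [366297, 373225, 435274, 380932]
r7 m[φ3→X9] = [7, 3, 3, 2]
r7 m[φ4→X9] = [2, 9, 6, 9]
r7 m[X1→φ0] = [76, 83, 86, 87]
r7 m[X1→φ2] = [4653, 5019, 4350, 4729]
r7 m[X9→φ1] = [14, 27, 18, 18]
r7 m[X9→φ3] = [55032, 169668, 133596, 130356]
r7 m[X9→φ4] = [192612, 56556, 66798, 28968]
r7 m[X11→φ2] = [1, 1, 1, 1]
r7 m[X10→φ2] = [1, 1, 1, 1]
r7 m[X0→φ0] = [387, 369, 200, 266]
r7 m[X0→φ1] = [1842, 570, 1056, 1584]
r8 m[φ0→X1] = [4653, 5019, 4350, 4729]
r8 m[φ0→X0] = [1842, 570, 1056, 1584]
r8 m[φ1→X9] = [27516, 18852, 22266, 14484]
r8 m[φ1→X0] = [387, 369, 200, 266]
r8 m[φ2→X1] = [76, 83, 86, 87]
r8 m[φ2→X11] = [463579, 383229, 353718, 355202]
r8 m[φ2→X10] = [366297, 373225, 435274, 380932]
r8 m[φ3→X9] = [7, 3, 3, 2]
r8 m[φ4→X9] = [2, 9, 6, 9]
r8 m[X1→φ0] = [76, 83, 86, 87]
r8 m[X1→φ2] = [4653, 5019, 4350, 4729]
r8 m[X9→φ1] = [14, 27, 18, 18]
r8 m[X9→φ3] = [55032, 169668, 133596, 130356]
r8 m[X9→φ4] = [192612, 56556, 66798, 28968]
r8 m[X11→φ2] = [1, 1, 1, 1]
r8 m[X10→φ2] = [1, 1, 1, 1]
r8 m[X0→φ0] = [387, 369, 200, 266]
r8 m[X0→φ1] = [1842, 570, 1056, 1584]
fixed point reached at round 8
b[X10] = ⊗ incoming = [366297, 373225, 435274, 380932]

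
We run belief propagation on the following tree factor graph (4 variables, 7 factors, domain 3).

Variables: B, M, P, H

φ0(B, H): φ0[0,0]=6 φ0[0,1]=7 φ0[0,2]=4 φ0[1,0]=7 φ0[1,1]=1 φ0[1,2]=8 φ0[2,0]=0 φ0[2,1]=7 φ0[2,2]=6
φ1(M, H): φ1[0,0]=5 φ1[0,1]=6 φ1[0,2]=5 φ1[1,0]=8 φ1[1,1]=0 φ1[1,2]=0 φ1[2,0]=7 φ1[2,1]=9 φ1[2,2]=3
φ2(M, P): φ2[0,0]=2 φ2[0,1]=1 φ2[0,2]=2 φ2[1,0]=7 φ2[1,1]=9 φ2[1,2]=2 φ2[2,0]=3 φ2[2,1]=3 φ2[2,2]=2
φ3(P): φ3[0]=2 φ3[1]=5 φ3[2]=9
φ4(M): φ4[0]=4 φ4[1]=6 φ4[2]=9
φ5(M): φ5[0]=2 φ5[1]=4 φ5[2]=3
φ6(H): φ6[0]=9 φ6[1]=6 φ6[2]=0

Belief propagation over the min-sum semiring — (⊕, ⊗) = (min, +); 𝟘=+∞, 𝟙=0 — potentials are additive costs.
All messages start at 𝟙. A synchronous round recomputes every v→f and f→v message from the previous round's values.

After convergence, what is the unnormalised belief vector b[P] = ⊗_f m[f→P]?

b[P] = [19, 21, 25]

init: all messages = 𝟙 over 3 values
r1 m[φ0→B] = [4, 1, 0]
r1 m[φ0→H] = [0, 1, 4]
r1 m[φ1→M] = [5, 0, 3]
r1 m[φ1→H] = [5, 0, 0]
r1 m[φ2→M] = [1, 2, 2]
r1 m[φ2→P] = [2, 1, 2]
r1 m[φ3→P] = [2, 5, 9]
r1 m[φ4→M] = [4, 6, 9]
r1 m[φ5→M] = [2, 4, 3]
r1 m[φ6→H] = [9, 6, 0]
r1 m[B→φ0] = [0, 0, 0]
r1 m[M→φ1] = [0, 0, 0]
r1 m[M→φ2] = [0, 0, 0]
r1 m[M→φ4] = [0, 0, 0]
r1 m[M→φ5] = [0, 0, 0]
r1 m[P→φ2] = [0, 0, 0]
r1 m[P→φ3] = [0, 0, 0]
r1 m[H→φ0] = [0, 0, 0]
r1 m[H→φ1] = [0, 0, 0]
r1 m[H→φ6] = [0, 0, 0]
r2 m[φ0→B] = [4, 1, 0]
r2 m[φ0→H] = [0, 1, 4]
r2 m[φ1→M] = [5, 0, 3]
r2 m[φ1→H] = [5, 0, 0]
r2 m[φ2→M] = [1, 2, 2]
r2 m[φ2→P] = [2, 1, 2]
r2 m[φ3→P] = [2, 5, 9]
r2 m[φ4→M] = [4, 6, 9]
r2 m[φ5→M] = [2, 4, 3]
r2 m[φ6→H] = [9, 6, 0]
r2 m[B→φ0] = [0, 0, 0]
r2 m[M→φ1] = [7, 12, 14]
r2 m[M→φ2] = [11, 10, 15]
r2 m[M→φ4] = [8, 6, 8]
r2 m[M→φ5] = [10, 8, 14]
r2 m[P→φ2] = [2, 5, 9]
r2 m[P→φ3] = [2, 1, 2]
r2 m[H→φ0] = [14, 6, 0]
r2 m[H→φ1] = [9, 7, 4]
r2 m[H→φ6] = [5, 1, 4]
r3 m[φ0→B] = [4, 7, 6]
r3 m[φ0→H] = [0, 1, 4]
r3 m[φ1→M] = [9, 4, 7]
r3 m[φ1→H] = [12, 12, 12]
r3 m[φ2→M] = [4, 9, 5]
r3 m[φ2→P] = [13, 12, 12]
r3 m[φ3→P] = [2, 5, 9]
r3 m[φ4→M] = [4, 6, 9]
r3 m[φ5→M] = [2, 4, 3]
r3 m[φ6→H] = [9, 6, 0]
r3 m[B→φ0] = [0, 0, 0]
r3 m[M→φ1] = [7, 12, 14]
r3 m[M→φ2] = [11, 10, 15]
r3 m[M→φ4] = [8, 6, 8]
r3 m[M→φ5] = [10, 8, 14]
r3 m[P→φ2] = [2, 5, 9]
r3 m[P→φ3] = [2, 1, 2]
r3 m[H→φ0] = [14, 6, 0]
r3 m[H→φ1] = [9, 7, 4]
r3 m[H→φ6] = [5, 1, 4]
r4 m[φ0→B] = [4, 7, 6]
r4 m[φ0→H] = [0, 1, 4]
r4 m[φ1→M] = [9, 4, 7]
r4 m[φ1→H] = [12, 12, 12]
r4 m[φ2→M] = [4, 9, 5]
r4 m[φ2→P] = [13, 12, 12]
r4 m[φ3→P] = [2, 5, 9]
r4 m[φ4→M] = [4, 6, 9]
r4 m[φ5→M] = [2, 4, 3]
r4 m[φ6→H] = [9, 6, 0]
r4 m[B→φ0] = [0, 0, 0]
r4 m[M→φ1] = [10, 19, 17]
r4 m[M→φ2] = [15, 14, 19]
r4 m[M→φ4] = [15, 17, 15]
r4 m[M→φ5] = [17, 19, 21]
r4 m[P→φ2] = [2, 5, 9]
r4 m[P→φ3] = [13, 12, 12]
r4 m[H→φ0] = [21, 18, 12]
r4 m[H→φ1] = [9, 7, 4]
r4 m[H→φ6] = [12, 13, 16]
r5 m[φ0→B] = [16, 19, 18]
r5 m[φ0→H] = [0, 1, 4]
r5 m[φ1→M] = [9, 4, 7]
r5 m[φ1→H] = [15, 16, 15]
r5 m[φ2→M] = [4, 9, 5]
r5 m[φ2→P] = [17, 16, 16]
r5 m[φ3→P] = [2, 5, 9]
r5 m[φ4→M] = [4, 6, 9]
r5 m[φ5→M] = [2, 4, 3]
r5 m[φ6→H] = [9, 6, 0]
r5 m[B→φ0] = [0, 0, 0]
r5 m[M→φ1] = [10, 19, 17]
r5 m[M→φ2] = [15, 14, 19]
r5 m[M→φ4] = [15, 17, 15]
r5 m[M→φ5] = [17, 19, 21]
r5 m[P→φ2] = [2, 5, 9]
r5 m[P→φ3] = [13, 12, 12]
r5 m[H→φ0] = [21, 18, 12]
r5 m[H→φ1] = [9, 7, 4]
r5 m[H→φ6] = [12, 13, 16]
r6 m[φ0→B] = [16, 19, 18]
r6 m[φ0→H] = [0, 1, 4]
r6 m[φ1→M] = [9, 4, 7]
r6 m[φ1→H] = [15, 16, 15]
r6 m[φ2→M] = [4, 9, 5]
r6 m[φ2→P] = [17, 16, 16]
r6 m[φ3→P] = [2, 5, 9]
r6 m[φ4→M] = [4, 6, 9]
r6 m[φ5→M] = [2, 4, 3]
r6 m[φ6→H] = [9, 6, 0]
r6 m[B→φ0] = [0, 0, 0]
r6 m[M→φ1] = [10, 19, 17]
r6 m[M→φ2] = [15, 14, 19]
r6 m[M→φ4] = [15, 17, 15]
r6 m[M→φ5] = [17, 19, 21]
r6 m[P→φ2] = [2, 5, 9]
r6 m[P→φ3] = [17, 16, 16]
r6 m[H→φ0] = [24, 22, 15]
r6 m[H→φ1] = [9, 7, 4]
r6 m[H→φ6] = [15, 17, 19]
r7 m[φ0→B] = [19, 23, 21]
r7 m[φ0→H] = [0, 1, 4]
r7 m[φ1→M] = [9, 4, 7]
r7 m[φ1→H] = [15, 16, 15]
r7 m[φ2→M] = [4, 9, 5]
r7 m[φ2→P] = [17, 16, 16]
r7 m[φ3→P] = [2, 5, 9]
r7 m[φ4→M] = [4, 6, 9]
r7 m[φ5→M] = [2, 4, 3]
r7 m[φ6→H] = [9, 6, 0]
r7 m[B→φ0] = [0, 0, 0]
r7 m[M→φ1] = [10, 19, 17]
r7 m[M→φ2] = [15, 14, 19]
r7 m[M→φ4] = [15, 17, 15]
r7 m[M→φ5] = [17, 19, 21]
r7 m[P→φ2] = [2, 5, 9]
r7 m[P→φ3] = [17, 16, 16]
r7 m[H→φ0] = [24, 22, 15]
r7 m[H→φ1] = [9, 7, 4]
r7 m[H→φ6] = [15, 17, 19]
r8 m[φ0→B] = [19, 23, 21]
r8 m[φ0→H] = [0, 1, 4]
r8 m[φ1→M] = [9, 4, 7]
r8 m[φ1→H] = [15, 16, 15]
r8 m[φ2→M] = [4, 9, 5]
r8 m[φ2→P] = [17, 16, 16]
r8 m[φ3→P] = [2, 5, 9]
r8 m[φ4→M] = [4, 6, 9]
r8 m[φ5→M] = [2, 4, 3]
r8 m[φ6→H] = [9, 6, 0]
r8 m[B→φ0] = [0, 0, 0]
r8 m[M→φ1] = [10, 19, 17]
r8 m[M→φ2] = [15, 14, 19]
r8 m[M→φ4] = [15, 17, 15]
r8 m[M→φ5] = [17, 19, 21]
r8 m[P→φ2] = [2, 5, 9]
r8 m[P→φ3] = [17, 16, 16]
r8 m[H→φ0] = [24, 22, 15]
r8 m[H→φ1] = [9, 7, 4]
r8 m[H→φ6] = [15, 17, 19]
fixed point reached at round 8
b[P] = ⊗ incoming = [19, 21, 25]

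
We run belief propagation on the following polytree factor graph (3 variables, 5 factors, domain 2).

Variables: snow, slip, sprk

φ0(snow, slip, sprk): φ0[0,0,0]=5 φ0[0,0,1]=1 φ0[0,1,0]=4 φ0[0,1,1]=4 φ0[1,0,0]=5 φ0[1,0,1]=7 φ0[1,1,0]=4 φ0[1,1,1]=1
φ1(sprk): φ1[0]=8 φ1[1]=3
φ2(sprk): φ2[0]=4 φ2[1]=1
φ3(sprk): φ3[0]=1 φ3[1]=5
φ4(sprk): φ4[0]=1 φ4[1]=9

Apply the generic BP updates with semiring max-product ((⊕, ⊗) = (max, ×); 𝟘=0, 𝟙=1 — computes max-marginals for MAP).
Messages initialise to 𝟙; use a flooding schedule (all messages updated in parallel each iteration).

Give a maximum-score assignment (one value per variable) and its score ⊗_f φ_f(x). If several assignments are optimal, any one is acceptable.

init: all messages = 𝟙 over 2 values
r1 m[φ0→snow] = [5, 7]
r1 m[φ0→slip] = [7, 4]
r1 m[φ0→sprk] = [5, 7]
r1 m[φ1→sprk] = [8, 3]
r1 m[φ2→sprk] = [4, 1]
r1 m[φ3→sprk] = [1, 5]
r1 m[φ4→sprk] = [1, 9]
r1 m[snow→φ0] = [1, 1]
r1 m[slip→φ0] = [1, 1]
r1 m[sprk→φ0] = [1, 1]
r1 m[sprk→φ1] = [1, 1]
r1 m[sprk→φ2] = [1, 1]
r1 m[sprk→φ3] = [1, 1]
r1 m[sprk→φ4] = [1, 1]
r2 m[φ0→snow] = [5, 7]
r2 m[φ0→slip] = [7, 4]
r2 m[φ0→sprk] = [5, 7]
r2 m[φ1→sprk] = [8, 3]
r2 m[φ2→sprk] = [4, 1]
r2 m[φ3→sprk] = [1, 5]
r2 m[φ4→sprk] = [1, 9]
r2 m[snow→φ0] = [1, 1]
r2 m[slip→φ0] = [1, 1]
r2 m[sprk→φ0] = [32, 135]
r2 m[sprk→φ1] = [20, 315]
r2 m[sprk→φ2] = [40, 945]
r2 m[sprk→φ3] = [160, 189]
r2 m[sprk→φ4] = [160, 105]
r3 m[φ0→snow] = [540, 945]
r3 m[φ0→slip] = [945, 540]
r3 m[φ0→sprk] = [5, 7]
r3 m[φ1→sprk] = [8, 3]
r3 m[φ2→sprk] = [4, 1]
r3 m[φ3→sprk] = [1, 5]
r3 m[φ4→sprk] = [1, 9]
r3 m[snow→φ0] = [1, 1]
r3 m[slip→φ0] = [1, 1]
r3 m[sprk→φ0] = [32, 135]
r3 m[sprk→φ1] = [20, 315]
r3 m[sprk→φ2] = [40, 945]
r3 m[sprk→φ3] = [160, 189]
r3 m[sprk→φ4] = [160, 105]
r4 m[φ0→snow] = [540, 945]
r4 m[φ0→slip] = [945, 540]
r4 m[φ0→sprk] = [5, 7]
r4 m[φ1→sprk] = [8, 3]
r4 m[φ2→sprk] = [4, 1]
r4 m[φ3→sprk] = [1, 5]
r4 m[φ4→sprk] = [1, 9]
r4 m[snow→φ0] = [1, 1]
r4 m[slip→φ0] = [1, 1]
r4 m[sprk→φ0] = [32, 135]
r4 m[sprk→φ1] = [20, 315]
r4 m[sprk→φ2] = [40, 945]
r4 m[sprk→φ3] = [160, 189]
r4 m[sprk→φ4] = [160, 105]
fixed point reached at round 4
traceback from snow: (snow=1, slip=0, sprk=1), score=945

assignment: (snow=1, slip=0, sprk=1); score = 945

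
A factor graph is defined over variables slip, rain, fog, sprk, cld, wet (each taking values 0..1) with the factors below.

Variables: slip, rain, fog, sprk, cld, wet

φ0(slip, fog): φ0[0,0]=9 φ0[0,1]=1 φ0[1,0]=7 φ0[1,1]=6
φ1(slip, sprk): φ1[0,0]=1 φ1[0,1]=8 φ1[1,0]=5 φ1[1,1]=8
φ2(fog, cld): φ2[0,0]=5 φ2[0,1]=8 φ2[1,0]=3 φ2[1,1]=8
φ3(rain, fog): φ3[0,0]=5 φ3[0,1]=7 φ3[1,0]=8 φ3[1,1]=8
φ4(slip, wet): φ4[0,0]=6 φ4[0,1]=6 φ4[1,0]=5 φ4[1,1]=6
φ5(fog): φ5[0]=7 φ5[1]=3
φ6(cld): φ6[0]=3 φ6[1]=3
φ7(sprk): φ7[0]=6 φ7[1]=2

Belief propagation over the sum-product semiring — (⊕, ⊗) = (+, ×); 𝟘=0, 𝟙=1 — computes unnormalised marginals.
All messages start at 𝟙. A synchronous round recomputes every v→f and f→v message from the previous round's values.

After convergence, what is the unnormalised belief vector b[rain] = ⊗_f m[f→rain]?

b[rain] = [10364970, 15538512]

init: all messages = 𝟙 over 2 values
r1 m[φ0→slip] = [10, 13]
r1 m[φ0→fog] = [16, 7]
r1 m[φ1→slip] = [9, 13]
r1 m[φ1→sprk] = [6, 16]
r1 m[φ2→fog] = [13, 11]
r1 m[φ2→cld] = [8, 16]
r1 m[φ3→rain] = [12, 16]
r1 m[φ3→fog] = [13, 15]
r1 m[φ4→slip] = [12, 11]
r1 m[φ4→wet] = [11, 12]
r1 m[φ5→fog] = [7, 3]
r1 m[φ6→cld] = [3, 3]
r1 m[φ7→sprk] = [6, 2]
r1 m[slip→φ0] = [1, 1]
r1 m[slip→φ1] = [1, 1]
r1 m[slip→φ4] = [1, 1]
r1 m[rain→φ3] = [1, 1]
r1 m[fog→φ0] = [1, 1]
r1 m[fog→φ2] = [1, 1]
r1 m[fog→φ3] = [1, 1]
r1 m[fog→φ5] = [1, 1]
r1 m[sprk→φ1] = [1, 1]
r1 m[sprk→φ7] = [1, 1]
r1 m[cld→φ2] = [1, 1]
r1 m[cld→φ6] = [1, 1]
r1 m[wet→φ4] = [1, 1]
r2 m[φ0→slip] = [10, 13]
r2 m[φ0→fog] = [16, 7]
r2 m[φ1→slip] = [9, 13]
r2 m[φ1→sprk] = [6, 16]
r2 m[φ2→fog] = [13, 11]
r2 m[φ2→cld] = [8, 16]
r2 m[φ3→rain] = [12, 16]
r2 m[φ3→fog] = [13, 15]
r2 m[φ4→slip] = [12, 11]
r2 m[φ4→wet] = [11, 12]
r2 m[φ5→fog] = [7, 3]
r2 m[φ6→cld] = [3, 3]
r2 m[φ7→sprk] = [6, 2]
r2 m[slip→φ0] = [108, 143]
r2 m[slip→φ1] = [120, 143]
r2 m[slip→φ4] = [90, 169]
r2 m[rain→φ3] = [1, 1]
r2 m[fog→φ0] = [1183, 495]
r2 m[fog→φ2] = [1456, 315]
r2 m[fog→φ3] = [1456, 231]
r2 m[fog→φ5] = [2704, 1155]
r2 m[sprk→φ1] = [6, 2]
r2 m[sprk→φ7] = [6, 16]
r2 m[cld→φ2] = [3, 3]
r2 m[cld→φ6] = [8, 16]
r2 m[wet→φ4] = [1, 1]
r3 m[φ0→slip] = [11142, 11251]
r3 m[φ0→fog] = [1973, 966]
r3 m[φ1→slip] = [22, 46]
r3 m[φ1→sprk] = [835, 2104]
r3 m[φ2→fog] = [39, 33]
r3 m[φ2→cld] = [8225, 14168]
r3 m[φ3→rain] = [8897, 13496]
r3 m[φ3→fog] = [13, 15]
r3 m[φ4→slip] = [12, 11]
r3 m[φ4→wet] = [1385, 1554]
r3 m[φ5→fog] = [7, 3]
r3 m[φ6→cld] = [3, 3]
r3 m[φ7→sprk] = [6, 2]
r3 m[slip→φ0] = [108, 143]
r3 m[slip→φ1] = [120, 143]
r3 m[slip→φ4] = [90, 169]
r3 m[rain→φ3] = [1, 1]
r3 m[fog→φ0] = [1183, 495]
r3 m[fog→φ2] = [1456, 315]
r3 m[fog→φ3] = [1456, 231]
r3 m[fog→φ5] = [2704, 1155]
r3 m[sprk→φ1] = [6, 2]
r3 m[sprk→φ7] = [6, 16]
r3 m[cld→φ2] = [3, 3]
r3 m[cld→φ6] = [8, 16]
r3 m[wet→φ4] = [1, 1]
r4 m[φ0→slip] = [11142, 11251]
r4 m[φ0→fog] = [1973, 966]
r4 m[φ1→slip] = [22, 46]
r4 m[φ1→sprk] = [835, 2104]
r4 m[φ2→fog] = [39, 33]
r4 m[φ2→cld] = [8225, 14168]
r4 m[φ3→rain] = [8897, 13496]
r4 m[φ3→fog] = [13, 15]
r4 m[φ4→slip] = [12, 11]
r4 m[φ4→wet] = [1385, 1554]
r4 m[φ5→fog] = [7, 3]
r4 m[φ6→cld] = [3, 3]
r4 m[φ7→sprk] = [6, 2]
r4 m[slip→φ0] = [264, 506]
r4 m[slip→φ1] = [133704, 123761]
r4 m[slip→φ4] = [245124, 517546]
r4 m[rain→φ3] = [1, 1]
r4 m[fog→φ0] = [3549, 1485]
r4 m[fog→φ2] = [179543, 43470]
r4 m[fog→φ3] = [538629, 95634]
r4 m[fog→φ5] = [1000311, 478170]
r4 m[sprk→φ1] = [6, 2]
r4 m[sprk→φ7] = [835, 2104]
r4 m[cld→φ2] = [3, 3]
r4 m[cld→φ6] = [8225, 14168]
r4 m[wet→φ4] = [1, 1]
r5 m[φ0→slip] = [33426, 33753]
r5 m[φ0→fog] = [5918, 3300]
r5 m[φ1→slip] = [22, 46]
r5 m[φ1→sprk] = [752509, 2059720]
r5 m[φ2→fog] = [39, 33]
r5 m[φ2→cld] = [1028125, 1784104]
r5 m[φ3→rain] = [3362583, 5074104]
r5 m[φ3→fog] = [13, 15]
r5 m[φ4→slip] = [12, 11]
r5 m[φ4→wet] = [4058474, 4576020]
r5 m[φ5→fog] = [7, 3]
r5 m[φ6→cld] = [3, 3]
r5 m[φ7→sprk] = [6, 2]
r5 m[slip→φ0] = [264, 506]
r5 m[slip→φ1] = [133704, 123761]
r5 m[slip→φ4] = [245124, 517546]
r5 m[rain→φ3] = [1, 1]
r5 m[fog→φ0] = [3549, 1485]
r5 m[fog→φ2] = [179543, 43470]
r5 m[fog→φ3] = [538629, 95634]
r5 m[fog→φ5] = [1000311, 478170]
r5 m[sprk→φ1] = [6, 2]
r5 m[sprk→φ7] = [835, 2104]
r5 m[cld→φ2] = [3, 3]
r5 m[cld→φ6] = [8225, 14168]
r5 m[wet→φ4] = [1, 1]
r6 m[φ0→slip] = [33426, 33753]
r6 m[φ0→fog] = [5918, 3300]
r6 m[φ1→slip] = [22, 46]
r6 m[φ1→sprk] = [752509, 2059720]
r6 m[φ2→fog] = [39, 33]
r6 m[φ2→cld] = [1028125, 1784104]
r6 m[φ3→rain] = [3362583, 5074104]
r6 m[φ3→fog] = [13, 15]
r6 m[φ4→slip] = [12, 11]
r6 m[φ4→wet] = [4058474, 4576020]
r6 m[φ5→fog] = [7, 3]
r6 m[φ6→cld] = [3, 3]
r6 m[φ7→sprk] = [6, 2]
r6 m[slip→φ0] = [264, 506]
r6 m[slip→φ1] = [401112, 371283]
r6 m[slip→φ4] = [735372, 1552638]
r6 m[rain→φ3] = [1, 1]
r6 m[fog→φ0] = [3549, 1485]
r6 m[fog→φ2] = [538538, 148500]
r6 m[fog→φ3] = [1615614, 326700]
r6 m[fog→φ5] = [3000426, 1633500]
r6 m[sprk→φ1] = [6, 2]
r6 m[sprk→φ7] = [752509, 2059720]
r6 m[cld→φ2] = [3, 3]
r6 m[cld→φ6] = [1028125, 1784104]
r6 m[wet→φ4] = [1, 1]
r7 m[φ0→slip] = [33426, 33753]
r7 m[φ0→fog] = [5918, 3300]
r7 m[φ1→slip] = [22, 46]
r7 m[φ1→sprk] = [2257527, 6179160]
r7 m[φ2→fog] = [39, 33]
r7 m[φ2→cld] = [3138190, 5496304]
r7 m[φ3→rain] = [10364970, 15538512]
r7 m[φ3→fog] = [13, 15]
r7 m[φ4→slip] = [12, 11]
r7 m[φ4→wet] = [12175422, 13728060]
r7 m[φ5→fog] = [7, 3]
r7 m[φ6→cld] = [3, 3]
r7 m[φ7→sprk] = [6, 2]
r7 m[slip→φ0] = [264, 506]
r7 m[slip→φ1] = [401112, 371283]
r7 m[slip→φ4] = [735372, 1552638]
r7 m[rain→φ3] = [1, 1]
r7 m[fog→φ0] = [3549, 1485]
r7 m[fog→φ2] = [538538, 148500]
r7 m[fog→φ3] = [1615614, 326700]
r7 m[fog→φ5] = [3000426, 1633500]
r7 m[sprk→φ1] = [6, 2]
r7 m[sprk→φ7] = [752509, 2059720]
r7 m[cld→φ2] = [3, 3]
r7 m[cld→φ6] = [1028125, 1784104]
r7 m[wet→φ4] = [1, 1]
r8 m[φ0→slip] = [33426, 33753]
r8 m[φ0→fog] = [5918, 3300]
r8 m[φ1→slip] = [22, 46]
r8 m[φ1→sprk] = [2257527, 6179160]
r8 m[φ2→fog] = [39, 33]
r8 m[φ2→cld] = [3138190, 5496304]
r8 m[φ3→rain] = [10364970, 15538512]
r8 m[φ3→fog] = [13, 15]
r8 m[φ4→slip] = [12, 11]
r8 m[φ4→wet] = [12175422, 13728060]
r8 m[φ5→fog] = [7, 3]
r8 m[φ6→cld] = [3, 3]
r8 m[φ7→sprk] = [6, 2]
r8 m[slip→φ0] = [264, 506]
r8 m[slip→φ1] = [401112, 371283]
r8 m[slip→φ4] = [735372, 1552638]
r8 m[rain→φ3] = [1, 1]
r8 m[fog→φ0] = [3549, 1485]
r8 m[fog→φ2] = [538538, 148500]
r8 m[fog→φ3] = [1615614, 326700]
r8 m[fog→φ5] = [3000426, 1633500]
r8 m[sprk→φ1] = [6, 2]
r8 m[sprk→φ7] = [2257527, 6179160]
r8 m[cld→φ2] = [3, 3]
r8 m[cld→φ6] = [3138190, 5496304]
r8 m[wet→φ4] = [1, 1]
r9 m[φ0→slip] = [33426, 33753]
r9 m[φ0→fog] = [5918, 3300]
r9 m[φ1→slip] = [22, 46]
r9 m[φ1→sprk] = [2257527, 6179160]
r9 m[φ2→fog] = [39, 33]
r9 m[φ2→cld] = [3138190, 5496304]
r9 m[φ3→rain] = [10364970, 15538512]
r9 m[φ3→fog] = [13, 15]
r9 m[φ4→slip] = [12, 11]
r9 m[φ4→wet] = [12175422, 13728060]
r9 m[φ5→fog] = [7, 3]
r9 m[φ6→cld] = [3, 3]
r9 m[φ7→sprk] = [6, 2]
r9 m[slip→φ0] = [264, 506]
r9 m[slip→φ1] = [401112, 371283]
r9 m[slip→φ4] = [735372, 1552638]
r9 m[rain→φ3] = [1, 1]
r9 m[fog→φ0] = [3549, 1485]
r9 m[fog→φ2] = [538538, 148500]
r9 m[fog→φ3] = [1615614, 326700]
r9 m[fog→φ5] = [3000426, 1633500]
r9 m[sprk→φ1] = [6, 2]
r9 m[sprk→φ7] = [2257527, 6179160]
r9 m[cld→φ2] = [3, 3]
r9 m[cld→φ6] = [3138190, 5496304]
r9 m[wet→φ4] = [1, 1]
fixed point reached at round 9
b[rain] = ⊗ incoming = [10364970, 15538512]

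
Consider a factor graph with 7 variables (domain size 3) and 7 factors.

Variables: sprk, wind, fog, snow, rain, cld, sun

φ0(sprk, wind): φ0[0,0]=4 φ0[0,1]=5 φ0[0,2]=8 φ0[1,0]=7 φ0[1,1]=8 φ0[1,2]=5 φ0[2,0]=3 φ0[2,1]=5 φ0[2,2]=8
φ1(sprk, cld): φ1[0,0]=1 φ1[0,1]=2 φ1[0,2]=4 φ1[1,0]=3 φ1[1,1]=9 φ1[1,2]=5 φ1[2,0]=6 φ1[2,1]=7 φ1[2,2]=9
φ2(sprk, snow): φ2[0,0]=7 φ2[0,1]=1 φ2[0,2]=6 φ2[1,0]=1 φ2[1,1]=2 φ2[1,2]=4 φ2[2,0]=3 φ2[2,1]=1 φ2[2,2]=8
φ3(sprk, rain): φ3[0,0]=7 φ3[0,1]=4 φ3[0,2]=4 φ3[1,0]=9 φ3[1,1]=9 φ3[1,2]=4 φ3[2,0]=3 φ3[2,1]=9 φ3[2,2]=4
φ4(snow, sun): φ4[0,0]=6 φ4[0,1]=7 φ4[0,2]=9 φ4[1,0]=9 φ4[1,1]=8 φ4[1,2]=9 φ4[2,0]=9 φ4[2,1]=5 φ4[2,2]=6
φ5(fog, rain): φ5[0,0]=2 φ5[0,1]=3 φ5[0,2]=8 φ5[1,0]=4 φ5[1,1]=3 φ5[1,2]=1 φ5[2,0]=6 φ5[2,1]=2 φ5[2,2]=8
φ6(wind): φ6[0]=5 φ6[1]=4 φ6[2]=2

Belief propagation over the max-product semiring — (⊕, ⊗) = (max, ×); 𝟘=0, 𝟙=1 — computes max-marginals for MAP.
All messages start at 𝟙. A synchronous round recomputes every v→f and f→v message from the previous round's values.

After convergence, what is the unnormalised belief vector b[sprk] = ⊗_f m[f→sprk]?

init: all messages = 𝟙 over 3 values
r1 m[φ0→sprk] = [8, 8, 8]
r1 m[φ0→wind] = [7, 8, 8]
r1 m[φ1→sprk] = [4, 9, 9]
r1 m[φ1→cld] = [6, 9, 9]
r1 m[φ2→sprk] = [7, 4, 8]
r1 m[φ2→snow] = [7, 2, 8]
r1 m[φ3→sprk] = [7, 9, 9]
r1 m[φ3→rain] = [9, 9, 4]
r1 m[φ4→snow] = [9, 9, 9]
r1 m[φ4→sun] = [9, 8, 9]
r1 m[φ5→fog] = [8, 4, 8]
r1 m[φ5→rain] = [6, 3, 8]
r1 m[φ6→wind] = [5, 4, 2]
r1 m[sprk→φ0] = [1, 1, 1]
r1 m[sprk→φ1] = [1, 1, 1]
r1 m[sprk→φ2] = [1, 1, 1]
r1 m[sprk→φ3] = [1, 1, 1]
r1 m[wind→φ0] = [1, 1, 1]
r1 m[wind→φ6] = [1, 1, 1]
r1 m[fog→φ5] = [1, 1, 1]
r1 m[snow→φ2] = [1, 1, 1]
r1 m[snow→φ4] = [1, 1, 1]
r1 m[rain→φ3] = [1, 1, 1]
r1 m[rain→φ5] = [1, 1, 1]
r1 m[cld→φ1] = [1, 1, 1]
r1 m[sun→φ4] = [1, 1, 1]
r2 m[φ0→sprk] = [8, 8, 8]
r2 m[φ0→wind] = [7, 8, 8]
r2 m[φ1→sprk] = [4, 9, 9]
r2 m[φ1→cld] = [6, 9, 9]
r2 m[φ2→sprk] = [7, 4, 8]
r2 m[φ2→snow] = [7, 2, 8]
r2 m[φ3→sprk] = [7, 9, 9]
r2 m[φ3→rain] = [9, 9, 4]
r2 m[φ4→snow] = [9, 9, 9]
r2 m[φ4→sun] = [9, 8, 9]
r2 m[φ5→fog] = [8, 4, 8]
r2 m[φ5→rain] = [6, 3, 8]
r2 m[φ6→wind] = [5, 4, 2]
r2 m[sprk→φ0] = [196, 324, 648]
r2 m[sprk→φ1] = [392, 288, 576]
r2 m[sprk→φ2] = [224, 648, 648]
r2 m[sprk→φ3] = [224, 288, 576]
r2 m[wind→φ0] = [5, 4, 2]
r2 m[wind→φ6] = [7, 8, 8]
r2 m[fog→φ5] = [1, 1, 1]
r2 m[snow→φ2] = [9, 9, 9]
r2 m[snow→φ4] = [7, 2, 8]
r2 m[rain→φ3] = [6, 3, 8]
r2 m[rain→φ5] = [9, 9, 4]
r2 m[cld→φ1] = [1, 1, 1]
r2 m[sun→φ4] = [1, 1, 1]
r3 m[φ0→sprk] = [20, 35, 20]
r3 m[φ0→wind] = [2268, 3240, 5184]
r3 m[φ1→sprk] = [4, 9, 9]
r3 m[φ1→cld] = [3456, 4032, 5184]
r3 m[φ2→sprk] = [63, 36, 72]
r3 m[φ2→snow] = [1944, 1296, 5184]
r3 m[φ3→sprk] = [42, 54, 32]
r3 m[φ3→rain] = [2592, 5184, 2304]
r3 m[φ4→snow] = [9, 9, 9]
r3 m[φ4→sun] = [72, 49, 63]
r3 m[φ5→fog] = [32, 36, 54]
r3 m[φ5→rain] = [6, 3, 8]
r3 m[φ6→wind] = [5, 4, 2]
r3 m[sprk→φ0] = [196, 324, 648]
r3 m[sprk→φ1] = [392, 288, 576]
r3 m[sprk→φ2] = [224, 648, 648]
r3 m[sprk→φ3] = [224, 288, 576]
r3 m[wind→φ0] = [5, 4, 2]
r3 m[wind→φ6] = [7, 8, 8]
r3 m[fog→φ5] = [1, 1, 1]
r3 m[snow→φ2] = [9, 9, 9]
r3 m[snow→φ4] = [7, 2, 8]
r3 m[rain→φ3] = [6, 3, 8]
r3 m[rain→φ5] = [9, 9, 4]
r3 m[cld→φ1] = [1, 1, 1]
r3 m[sun→φ4] = [1, 1, 1]
r4 m[φ0→sprk] = [20, 35, 20]
r4 m[φ0→wind] = [2268, 3240, 5184]
r4 m[φ1→sprk] = [4, 9, 9]
r4 m[φ1→cld] = [3456, 4032, 5184]
r4 m[φ2→sprk] = [63, 36, 72]
r4 m[φ2→snow] = [1944, 1296, 5184]
r4 m[φ3→sprk] = [42, 54, 32]
r4 m[φ3→rain] = [2592, 5184, 2304]
r4 m[φ4→snow] = [9, 9, 9]
r4 m[φ4→sun] = [72, 49, 63]
r4 m[φ5→fog] = [32, 36, 54]
r4 m[φ5→rain] = [6, 3, 8]
r4 m[φ6→wind] = [5, 4, 2]
r4 m[sprk→φ0] = [10584, 17496, 20736]
r4 m[sprk→φ1] = [52920, 68040, 46080]
r4 m[sprk→φ2] = [3360, 17010, 5760]
r4 m[sprk→φ3] = [5040, 11340, 12960]
r4 m[wind→φ0] = [5, 4, 2]
r4 m[wind→φ6] = [2268, 3240, 5184]
r4 m[fog→φ5] = [1, 1, 1]
r4 m[snow→φ2] = [9, 9, 9]
r4 m[snow→φ4] = [1944, 1296, 5184]
r4 m[rain→φ3] = [6, 3, 8]
r4 m[rain→φ5] = [2592, 5184, 2304]
r4 m[cld→φ1] = [1, 1, 1]
r4 m[sun→φ4] = [1, 1, 1]
r5 m[φ0→sprk] = [20, 35, 20]
r5 m[φ0→wind] = [122472, 139968, 165888]
r5 m[φ1→sprk] = [4, 9, 9]
r5 m[φ1→cld] = [276480, 612360, 414720]
r5 m[φ2→sprk] = [63, 36, 72]
r5 m[φ2→snow] = [23520, 34020, 68040]
r5 m[φ3→sprk] = [42, 54, 32]
r5 m[φ3→rain] = [102060, 116640, 51840]
r5 m[φ4→snow] = [9, 9, 9]
r5 m[φ4→sun] = [46656, 25920, 31104]
r5 m[φ5→fog] = [18432, 15552, 18432]
r5 m[φ5→rain] = [6, 3, 8]
r5 m[φ6→wind] = [5, 4, 2]
r5 m[sprk→φ0] = [10584, 17496, 20736]
r5 m[sprk→φ1] = [52920, 68040, 46080]
r5 m[sprk→φ2] = [3360, 17010, 5760]
r5 m[sprk→φ3] = [5040, 11340, 12960]
r5 m[wind→φ0] = [5, 4, 2]
r5 m[wind→φ6] = [2268, 3240, 5184]
r5 m[fog→φ5] = [1, 1, 1]
r5 m[snow→φ2] = [9, 9, 9]
r5 m[snow→φ4] = [1944, 1296, 5184]
r5 m[rain→φ3] = [6, 3, 8]
r5 m[rain→φ5] = [2592, 5184, 2304]
r5 m[cld→φ1] = [1, 1, 1]
r5 m[sun→φ4] = [1, 1, 1]
r6 m[φ0→sprk] = [20, 35, 20]
r6 m[φ0→wind] = [122472, 139968, 165888]
r6 m[φ1→sprk] = [4, 9, 9]
r6 m[φ1→cld] = [276480, 612360, 414720]
r6 m[φ2→sprk] = [63, 36, 72]
r6 m[φ2→snow] = [23520, 34020, 68040]
r6 m[φ3→sprk] = [42, 54, 32]
r6 m[φ3→rain] = [102060, 116640, 51840]
r6 m[φ4→snow] = [9, 9, 9]
r6 m[φ4→sun] = [46656, 25920, 31104]
r6 m[φ5→fog] = [18432, 15552, 18432]
r6 m[φ5→rain] = [6, 3, 8]
r6 m[φ6→wind] = [5, 4, 2]
r6 m[sprk→φ0] = [10584, 17496, 20736]
r6 m[sprk→φ1] = [52920, 68040, 46080]
r6 m[sprk→φ2] = [3360, 17010, 5760]
r6 m[sprk→φ3] = [5040, 11340, 12960]
r6 m[wind→φ0] = [5, 4, 2]
r6 m[wind→φ6] = [122472, 139968, 165888]
r6 m[fog→φ5] = [1, 1, 1]
r6 m[snow→φ2] = [9, 9, 9]
r6 m[snow→φ4] = [23520, 34020, 68040]
r6 m[rain→φ3] = [6, 3, 8]
r6 m[rain→φ5] = [102060, 116640, 51840]
r6 m[cld→φ1] = [1, 1, 1]
r6 m[sun→φ4] = [1, 1, 1]
r7 m[φ0→sprk] = [20, 35, 20]
r7 m[φ0→wind] = [122472, 139968, 165888]
r7 m[φ1→sprk] = [4, 9, 9]
r7 m[φ1→cld] = [276480, 612360, 414720]
r7 m[φ2→sprk] = [63, 36, 72]
r7 m[φ2→snow] = [23520, 34020, 68040]
r7 m[φ3→sprk] = [42, 54, 32]
r7 m[φ3→rain] = [102060, 116640, 51840]
r7 m[φ4→snow] = [9, 9, 9]
r7 m[φ4→sun] = [612360, 340200, 408240]
r7 m[φ5→fog] = [414720, 408240, 612360]
r7 m[φ5→rain] = [6, 3, 8]
r7 m[φ6→wind] = [5, 4, 2]
r7 m[sprk→φ0] = [10584, 17496, 20736]
r7 m[sprk→φ1] = [52920, 68040, 46080]
r7 m[sprk→φ2] = [3360, 17010, 5760]
r7 m[sprk→φ3] = [5040, 11340, 12960]
r7 m[wind→φ0] = [5, 4, 2]
r7 m[wind→φ6] = [122472, 139968, 165888]
r7 m[fog→φ5] = [1, 1, 1]
r7 m[snow→φ2] = [9, 9, 9]
r7 m[snow→φ4] = [23520, 34020, 68040]
r7 m[rain→φ3] = [6, 3, 8]
r7 m[rain→φ5] = [102060, 116640, 51840]
r7 m[cld→φ1] = [1, 1, 1]
r7 m[sun→φ4] = [1, 1, 1]
r8 m[φ0→sprk] = [20, 35, 20]
r8 m[φ0→wind] = [122472, 139968, 165888]
r8 m[φ1→sprk] = [4, 9, 9]
r8 m[φ1→cld] = [276480, 612360, 414720]
r8 m[φ2→sprk] = [63, 36, 72]
r8 m[φ2→snow] = [23520, 34020, 68040]
r8 m[φ3→sprk] = [42, 54, 32]
r8 m[φ3→rain] = [102060, 116640, 51840]
r8 m[φ4→snow] = [9, 9, 9]
r8 m[φ4→sun] = [612360, 340200, 408240]
r8 m[φ5→fog] = [414720, 408240, 612360]
r8 m[φ5→rain] = [6, 3, 8]
r8 m[φ6→wind] = [5, 4, 2]
r8 m[sprk→φ0] = [10584, 17496, 20736]
r8 m[sprk→φ1] = [52920, 68040, 46080]
r8 m[sprk→φ2] = [3360, 17010, 5760]
r8 m[sprk→φ3] = [5040, 11340, 12960]
r8 m[wind→φ0] = [5, 4, 2]
r8 m[wind→φ6] = [122472, 139968, 165888]
r8 m[fog→φ5] = [1, 1, 1]
r8 m[snow→φ2] = [9, 9, 9]
r8 m[snow→φ4] = [23520, 34020, 68040]
r8 m[rain→φ3] = [6, 3, 8]
r8 m[rain→φ5] = [102060, 116640, 51840]
r8 m[cld→φ1] = [1, 1, 1]
r8 m[sun→φ4] = [1, 1, 1]
fixed point reached at round 8
b[sprk] = ⊗ incoming = [211680, 612360, 414720]

b[sprk] = [211680, 612360, 414720]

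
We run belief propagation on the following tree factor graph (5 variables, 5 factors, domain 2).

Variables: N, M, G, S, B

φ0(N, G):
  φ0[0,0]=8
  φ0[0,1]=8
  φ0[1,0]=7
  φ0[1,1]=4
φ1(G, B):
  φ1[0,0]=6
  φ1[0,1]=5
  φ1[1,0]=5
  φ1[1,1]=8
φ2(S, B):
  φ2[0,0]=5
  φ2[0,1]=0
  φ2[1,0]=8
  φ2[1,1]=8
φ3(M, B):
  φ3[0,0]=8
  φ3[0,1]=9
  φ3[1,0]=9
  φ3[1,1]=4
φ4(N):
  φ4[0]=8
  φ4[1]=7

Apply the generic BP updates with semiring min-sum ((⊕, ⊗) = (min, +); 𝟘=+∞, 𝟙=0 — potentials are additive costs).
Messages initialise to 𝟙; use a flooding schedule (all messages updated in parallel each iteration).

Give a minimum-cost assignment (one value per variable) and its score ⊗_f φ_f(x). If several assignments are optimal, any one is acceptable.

assignment: (N=1, M=1, G=0, S=0, B=1); score = 23

init: all messages = 𝟙 over 2 values
r1 m[φ0→N] = [8, 4]
r1 m[φ0→G] = [7, 4]
r1 m[φ1→G] = [5, 5]
r1 m[φ1→B] = [5, 5]
r1 m[φ2→S] = [0, 8]
r1 m[φ2→B] = [5, 0]
r1 m[φ3→M] = [8, 4]
r1 m[φ3→B] = [8, 4]
r1 m[φ4→N] = [8, 7]
r1 m[N→φ0] = [0, 0]
r1 m[N→φ4] = [0, 0]
r1 m[M→φ3] = [0, 0]
r1 m[G→φ0] = [0, 0]
r1 m[G→φ1] = [0, 0]
r1 m[S→φ2] = [0, 0]
r1 m[B→φ1] = [0, 0]
r1 m[B→φ2] = [0, 0]
r1 m[B→φ3] = [0, 0]
r2 m[φ0→N] = [8, 4]
r2 m[φ0→G] = [7, 4]
r2 m[φ1→G] = [5, 5]
r2 m[φ1→B] = [5, 5]
r2 m[φ2→S] = [0, 8]
r2 m[φ2→B] = [5, 0]
r2 m[φ3→M] = [8, 4]
r2 m[φ3→B] = [8, 4]
r2 m[φ4→N] = [8, 7]
r2 m[N→φ0] = [8, 7]
r2 m[N→φ4] = [8, 4]
r2 m[M→φ3] = [0, 0]
r2 m[G→φ0] = [5, 5]
r2 m[G→φ1] = [7, 4]
r2 m[S→φ2] = [0, 0]
r2 m[B→φ1] = [13, 4]
r2 m[B→φ2] = [13, 9]
r2 m[B→φ3] = [10, 5]
r3 m[φ0→N] = [13, 9]
r3 m[φ0→G] = [14, 11]
r3 m[φ1→G] = [9, 12]
r3 m[φ1→B] = [9, 12]
r3 m[φ2→S] = [9, 17]
r3 m[φ2→B] = [5, 0]
r3 m[φ3→M] = [14, 9]
r3 m[φ3→B] = [8, 4]
r3 m[φ4→N] = [8, 7]
r3 m[N→φ0] = [8, 7]
r3 m[N→φ4] = [8, 4]
r3 m[M→φ3] = [0, 0]
r3 m[G→φ0] = [5, 5]
r3 m[G→φ1] = [7, 4]
r3 m[S→φ2] = [0, 0]
r3 m[B→φ1] = [13, 4]
r3 m[B→φ2] = [13, 9]
r3 m[B→φ3] = [10, 5]
r4 m[φ0→N] = [13, 9]
r4 m[φ0→G] = [14, 11]
r4 m[φ1→G] = [9, 12]
r4 m[φ1→B] = [9, 12]
r4 m[φ2→S] = [9, 17]
r4 m[φ2→B] = [5, 0]
r4 m[φ3→M] = [14, 9]
r4 m[φ3→B] = [8, 4]
r4 m[φ4→N] = [8, 7]
r4 m[N→φ0] = [8, 7]
r4 m[N→φ4] = [13, 9]
r4 m[M→φ3] = [0, 0]
r4 m[G→φ0] = [9, 12]
r4 m[G→φ1] = [14, 11]
r4 m[S→φ2] = [0, 0]
r4 m[B→φ1] = [13, 4]
r4 m[B→φ2] = [17, 16]
r4 m[B→φ3] = [14, 12]
r5 m[φ0→N] = [17, 16]
r5 m[φ0→G] = [14, 11]
r5 m[φ1→G] = [9, 12]
r5 m[φ1→B] = [16, 19]
r5 m[φ2→S] = [16, 24]
r5 m[φ2→B] = [5, 0]
r5 m[φ3→M] = [21, 16]
r5 m[φ3→B] = [8, 4]
r5 m[φ4→N] = [8, 7]
r5 m[N→φ0] = [8, 7]
r5 m[N→φ4] = [13, 9]
r5 m[M→φ3] = [0, 0]
r5 m[G→φ0] = [9, 12]
r5 m[G→φ1] = [14, 11]
r5 m[S→φ2] = [0, 0]
r5 m[B→φ1] = [13, 4]
r5 m[B→φ2] = [17, 16]
r5 m[B→φ3] = [14, 12]
r6 m[φ0→N] = [17, 16]
r6 m[φ0→G] = [14, 11]
r6 m[φ1→G] = [9, 12]
r6 m[φ1→B] = [16, 19]
r6 m[φ2→S] = [16, 24]
r6 m[φ2→B] = [5, 0]
r6 m[φ3→M] = [21, 16]
r6 m[φ3→B] = [8, 4]
r6 m[φ4→N] = [8, 7]
r6 m[N→φ0] = [8, 7]
r6 m[N→φ4] = [17, 16]
r6 m[M→φ3] = [0, 0]
r6 m[G→φ0] = [9, 12]
r6 m[G→φ1] = [14, 11]
r6 m[S→φ2] = [0, 0]
r6 m[B→φ1] = [13, 4]
r6 m[B→φ2] = [24, 23]
r6 m[B→φ3] = [21, 19]
r7 m[φ0→N] = [17, 16]
r7 m[φ0→G] = [14, 11]
r7 m[φ1→G] = [9, 12]
r7 m[φ1→B] = [16, 19]
r7 m[φ2→S] = [23, 31]
r7 m[φ2→B] = [5, 0]
r7 m[φ3→M] = [28, 23]
r7 m[φ3→B] = [8, 4]
r7 m[φ4→N] = [8, 7]
r7 m[N→φ0] = [8, 7]
r7 m[N→φ4] = [17, 16]
r7 m[M→φ3] = [0, 0]
r7 m[G→φ0] = [9, 12]
r7 m[G→φ1] = [14, 11]
r7 m[S→φ2] = [0, 0]
r7 m[B→φ1] = [13, 4]
r7 m[B→φ2] = [24, 23]
r7 m[B→φ3] = [21, 19]
r8 m[φ0→N] = [17, 16]
r8 m[φ0→G] = [14, 11]
r8 m[φ1→G] = [9, 12]
r8 m[φ1→B] = [16, 19]
r8 m[φ2→S] = [23, 31]
r8 m[φ2→B] = [5, 0]
r8 m[φ3→M] = [28, 23]
r8 m[φ3→B] = [8, 4]
r8 m[φ4→N] = [8, 7]
r8 m[N→φ0] = [8, 7]
r8 m[N→φ4] = [17, 16]
r8 m[M→φ3] = [0, 0]
r8 m[G→φ0] = [9, 12]
r8 m[G→φ1] = [14, 11]
r8 m[S→φ2] = [0, 0]
r8 m[B→φ1] = [13, 4]
r8 m[B→φ2] = [24, 23]
r8 m[B→φ3] = [21, 19]
fixed point reached at round 8
traceback from N: (N=1, M=1, G=0, S=0, B=1), score=23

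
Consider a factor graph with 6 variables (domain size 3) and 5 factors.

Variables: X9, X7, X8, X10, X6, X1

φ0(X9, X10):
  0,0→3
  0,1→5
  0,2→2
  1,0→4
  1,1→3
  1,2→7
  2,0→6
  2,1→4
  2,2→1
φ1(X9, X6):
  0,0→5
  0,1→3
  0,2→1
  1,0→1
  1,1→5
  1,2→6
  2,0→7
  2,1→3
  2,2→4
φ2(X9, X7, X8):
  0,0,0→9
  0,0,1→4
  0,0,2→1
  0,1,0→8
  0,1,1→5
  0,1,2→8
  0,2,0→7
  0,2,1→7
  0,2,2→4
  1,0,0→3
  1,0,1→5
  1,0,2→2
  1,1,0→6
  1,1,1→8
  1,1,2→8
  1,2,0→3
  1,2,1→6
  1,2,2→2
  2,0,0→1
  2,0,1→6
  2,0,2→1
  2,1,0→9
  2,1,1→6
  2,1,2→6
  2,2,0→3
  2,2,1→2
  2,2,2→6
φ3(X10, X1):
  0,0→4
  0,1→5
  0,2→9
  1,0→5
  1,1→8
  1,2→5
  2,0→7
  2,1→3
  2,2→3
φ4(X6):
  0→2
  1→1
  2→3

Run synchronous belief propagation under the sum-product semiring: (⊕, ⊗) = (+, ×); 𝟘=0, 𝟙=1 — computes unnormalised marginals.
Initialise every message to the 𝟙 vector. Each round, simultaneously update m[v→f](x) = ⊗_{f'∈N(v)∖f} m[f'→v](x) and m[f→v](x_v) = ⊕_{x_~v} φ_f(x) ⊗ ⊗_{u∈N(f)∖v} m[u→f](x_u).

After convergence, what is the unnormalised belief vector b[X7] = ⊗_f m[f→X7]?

b[X7] = [137106, 294007, 170202]

init: all messages = 𝟙 over 3 values
r1 m[φ0→X9] = [10, 14, 11]
r1 m[φ0→X10] = [13, 12, 10]
r1 m[φ1→X9] = [9, 12, 14]
r1 m[φ1→X6] = [13, 11, 11]
r1 m[φ2→X9] = [53, 43, 40]
r1 m[φ2→X7] = [32, 64, 40]
r1 m[φ2→X8] = [49, 49, 38]
r1 m[φ3→X10] = [18, 18, 13]
r1 m[φ3→X1] = [16, 16, 17]
r1 m[φ4→X6] = [2, 1, 3]
r1 m[X9→φ0] = [1, 1, 1]
r1 m[X9→φ1] = [1, 1, 1]
r1 m[X9→φ2] = [1, 1, 1]
r1 m[X7→φ2] = [1, 1, 1]
r1 m[X8→φ2] = [1, 1, 1]
r1 m[X10→φ0] = [1, 1, 1]
r1 m[X10→φ3] = [1, 1, 1]
r1 m[X6→φ1] = [1, 1, 1]
r1 m[X6→φ4] = [1, 1, 1]
r1 m[X1→φ3] = [1, 1, 1]
r2 m[φ0→X9] = [10, 14, 11]
r2 m[φ0→X10] = [13, 12, 10]
r2 m[φ1→X9] = [9, 12, 14]
r2 m[φ1→X6] = [13, 11, 11]
r2 m[φ2→X9] = [53, 43, 40]
r2 m[φ2→X7] = [32, 64, 40]
r2 m[φ2→X8] = [49, 49, 38]
r2 m[φ3→X10] = [18, 18, 13]
r2 m[φ3→X1] = [16, 16, 17]
r2 m[φ4→X6] = [2, 1, 3]
r2 m[X9→φ0] = [477, 516, 560]
r2 m[X9→φ1] = [530, 602, 440]
r2 m[X9→φ2] = [90, 168, 154]
r2 m[X7→φ2] = [1, 1, 1]
r2 m[X8→φ2] = [1, 1, 1]
r2 m[X10→φ0] = [18, 18, 13]
r2 m[X10→φ3] = [13, 12, 10]
r2 m[X6→φ1] = [2, 1, 3]
r2 m[X6→φ4] = [13, 11, 11]
r2 m[X1→φ3] = [1, 1, 1]
r3 m[φ0→X9] = [170, 217, 193]
r3 m[φ0→X10] = [6855, 6173, 5126]
r3 m[φ1→X9] = [16, 25, 29]
r3 m[φ1→X6] = [6332, 5920, 5902]
r3 m[φ2→X9] = [53, 43, 40]
r3 m[φ2→X7] = [4172, 8820, 5162]
r3 m[φ2→X8] = [6178, 6788, 5188]
r3 m[φ3→X10] = [18, 18, 13]
r3 m[φ3→X1] = [182, 191, 207]
r3 m[φ4→X6] = [2, 1, 3]
r3 m[X9→φ0] = [477, 516, 560]
r3 m[X9→φ1] = [530, 602, 440]
r3 m[X9→φ2] = [90, 168, 154]
r3 m[X7→φ2] = [1, 1, 1]
r3 m[X8→φ2] = [1, 1, 1]
r3 m[X10→φ0] = [18, 18, 13]
r3 m[X10→φ3] = [13, 12, 10]
r3 m[X6→φ1] = [2, 1, 3]
r3 m[X6→φ4] = [13, 11, 11]
r3 m[X1→φ3] = [1, 1, 1]
r4 m[φ0→X9] = [170, 217, 193]
r4 m[φ0→X10] = [6855, 6173, 5126]
r4 m[φ1→X9] = [16, 25, 29]
r4 m[φ1→X6] = [6332, 5920, 5902]
r4 m[φ2→X9] = [53, 43, 40]
r4 m[φ2→X7] = [4172, 8820, 5162]
r4 m[φ2→X8] = [6178, 6788, 5188]
r4 m[φ3→X10] = [18, 18, 13]
r4 m[φ3→X1] = [182, 191, 207]
r4 m[φ4→X6] = [2, 1, 3]
r4 m[X9→φ0] = [848, 1075, 1160]
r4 m[X9→φ1] = [9010, 9331, 7720]
r4 m[X9→φ2] = [2720, 5425, 5597]
r4 m[X7→φ2] = [1, 1, 1]
r4 m[X8→φ2] = [1, 1, 1]
r4 m[X10→φ0] = [18, 18, 13]
r4 m[X10→φ3] = [6855, 6173, 5126]
r4 m[X6→φ1] = [2, 1, 3]
r4 m[X6→φ4] = [6332, 5920, 5902]
r4 m[X1→φ3] = [1, 1, 1]
r5 m[φ0→X9] = [170, 217, 193]
r5 m[φ0→X10] = [13804, 12105, 10381]
r5 m[φ1→X9] = [16, 25, 29]
r5 m[φ1→X6] = [108421, 96845, 95876]
r5 m[φ2→X9] = [53, 43, 40]
r5 m[φ2→X7] = [137106, 294007, 170202]
r5 m[φ2→X8] = [203141, 224953, 173221]
r5 m[φ3→X10] = [18, 18, 13]
r5 m[φ3→X1] = [94167, 99037, 107938]
r5 m[φ4→X6] = [2, 1, 3]
r5 m[X9→φ0] = [848, 1075, 1160]
r5 m[X9→φ1] = [9010, 9331, 7720]
r5 m[X9→φ2] = [2720, 5425, 5597]
r5 m[X7→φ2] = [1, 1, 1]
r5 m[X8→φ2] = [1, 1, 1]
r5 m[X10→φ0] = [18, 18, 13]
r5 m[X10→φ3] = [6855, 6173, 5126]
r5 m[X6→φ1] = [2, 1, 3]
r5 m[X6→φ4] = [6332, 5920, 5902]
r5 m[X1→φ3] = [1, 1, 1]
r6 m[φ0→X9] = [170, 217, 193]
r6 m[φ0→X10] = [13804, 12105, 10381]
r6 m[φ1→X9] = [16, 25, 29]
r6 m[φ1→X6] = [108421, 96845, 95876]
r6 m[φ2→X9] = [53, 43, 40]
r6 m[φ2→X7] = [137106, 294007, 170202]
r6 m[φ2→X8] = [203141, 224953, 173221]
r6 m[φ3→X10] = [18, 18, 13]
r6 m[φ3→X1] = [94167, 99037, 107938]
r6 m[φ4→X6] = [2, 1, 3]
r6 m[X9→φ0] = [848, 1075, 1160]
r6 m[X9→φ1] = [9010, 9331, 7720]
r6 m[X9→φ2] = [2720, 5425, 5597]
r6 m[X7→φ2] = [1, 1, 1]
r6 m[X8→φ2] = [1, 1, 1]
r6 m[X10→φ0] = [18, 18, 13]
r6 m[X10→φ3] = [13804, 12105, 10381]
r6 m[X6→φ1] = [2, 1, 3]
r6 m[X6→φ4] = [108421, 96845, 95876]
r6 m[X1→φ3] = [1, 1, 1]
r7 m[φ0→X9] = [170, 217, 193]
r7 m[φ0→X10] = [13804, 12105, 10381]
r7 m[φ1→X9] = [16, 25, 29]
r7 m[φ1→X6] = [108421, 96845, 95876]
r7 m[φ2→X9] = [53, 43, 40]
r7 m[φ2→X7] = [137106, 294007, 170202]
r7 m[φ2→X8] = [203141, 224953, 173221]
r7 m[φ3→X10] = [18, 18, 13]
r7 m[φ3→X1] = [188408, 197003, 215904]
r7 m[φ4→X6] = [2, 1, 3]
r7 m[X9→φ0] = [848, 1075, 1160]
r7 m[X9→φ1] = [9010, 9331, 7720]
r7 m[X9→φ2] = [2720, 5425, 5597]
r7 m[X7→φ2] = [1, 1, 1]
r7 m[X8→φ2] = [1, 1, 1]
r7 m[X10→φ0] = [18, 18, 13]
r7 m[X10→φ3] = [13804, 12105, 10381]
r7 m[X6→φ1] = [2, 1, 3]
r7 m[X6→φ4] = [108421, 96845, 95876]
r7 m[X1→φ3] = [1, 1, 1]
r8 m[φ0→X9] = [170, 217, 193]
r8 m[φ0→X10] = [13804, 12105, 10381]
r8 m[φ1→X9] = [16, 25, 29]
r8 m[φ1→X6] = [108421, 96845, 95876]
r8 m[φ2→X9] = [53, 43, 40]
r8 m[φ2→X7] = [137106, 294007, 170202]
r8 m[φ2→X8] = [203141, 224953, 173221]
r8 m[φ3→X10] = [18, 18, 13]
r8 m[φ3→X1] = [188408, 197003, 215904]
r8 m[φ4→X6] = [2, 1, 3]
r8 m[X9→φ0] = [848, 1075, 1160]
r8 m[X9→φ1] = [9010, 9331, 7720]
r8 m[X9→φ2] = [2720, 5425, 5597]
r8 m[X7→φ2] = [1, 1, 1]
r8 m[X8→φ2] = [1, 1, 1]
r8 m[X10→φ0] = [18, 18, 13]
r8 m[X10→φ3] = [13804, 12105, 10381]
r8 m[X6→φ1] = [2, 1, 3]
r8 m[X6→φ4] = [108421, 96845, 95876]
r8 m[X1→φ3] = [1, 1, 1]
fixed point reached at round 8
b[X7] = ⊗ incoming = [137106, 294007, 170202]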